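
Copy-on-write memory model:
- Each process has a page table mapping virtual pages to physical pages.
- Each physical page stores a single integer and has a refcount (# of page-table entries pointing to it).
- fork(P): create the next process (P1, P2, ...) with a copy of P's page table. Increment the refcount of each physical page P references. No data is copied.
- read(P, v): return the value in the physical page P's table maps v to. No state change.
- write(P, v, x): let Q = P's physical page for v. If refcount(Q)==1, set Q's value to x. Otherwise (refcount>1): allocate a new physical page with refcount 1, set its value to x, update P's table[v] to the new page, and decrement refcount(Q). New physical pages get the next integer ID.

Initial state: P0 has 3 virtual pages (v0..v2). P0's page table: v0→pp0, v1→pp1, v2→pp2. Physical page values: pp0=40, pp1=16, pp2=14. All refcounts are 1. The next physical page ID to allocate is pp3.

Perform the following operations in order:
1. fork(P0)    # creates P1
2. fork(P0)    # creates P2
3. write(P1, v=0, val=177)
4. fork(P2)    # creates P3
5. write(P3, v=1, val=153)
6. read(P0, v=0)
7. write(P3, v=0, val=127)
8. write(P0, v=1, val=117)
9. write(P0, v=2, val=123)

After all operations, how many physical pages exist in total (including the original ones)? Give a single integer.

Op 1: fork(P0) -> P1. 3 ppages; refcounts: pp0:2 pp1:2 pp2:2
Op 2: fork(P0) -> P2. 3 ppages; refcounts: pp0:3 pp1:3 pp2:3
Op 3: write(P1, v0, 177). refcount(pp0)=3>1 -> COPY to pp3. 4 ppages; refcounts: pp0:2 pp1:3 pp2:3 pp3:1
Op 4: fork(P2) -> P3. 4 ppages; refcounts: pp0:3 pp1:4 pp2:4 pp3:1
Op 5: write(P3, v1, 153). refcount(pp1)=4>1 -> COPY to pp4. 5 ppages; refcounts: pp0:3 pp1:3 pp2:4 pp3:1 pp4:1
Op 6: read(P0, v0) -> 40. No state change.
Op 7: write(P3, v0, 127). refcount(pp0)=3>1 -> COPY to pp5. 6 ppages; refcounts: pp0:2 pp1:3 pp2:4 pp3:1 pp4:1 pp5:1
Op 8: write(P0, v1, 117). refcount(pp1)=3>1 -> COPY to pp6. 7 ppages; refcounts: pp0:2 pp1:2 pp2:4 pp3:1 pp4:1 pp5:1 pp6:1
Op 9: write(P0, v2, 123). refcount(pp2)=4>1 -> COPY to pp7. 8 ppages; refcounts: pp0:2 pp1:2 pp2:3 pp3:1 pp4:1 pp5:1 pp6:1 pp7:1

Answer: 8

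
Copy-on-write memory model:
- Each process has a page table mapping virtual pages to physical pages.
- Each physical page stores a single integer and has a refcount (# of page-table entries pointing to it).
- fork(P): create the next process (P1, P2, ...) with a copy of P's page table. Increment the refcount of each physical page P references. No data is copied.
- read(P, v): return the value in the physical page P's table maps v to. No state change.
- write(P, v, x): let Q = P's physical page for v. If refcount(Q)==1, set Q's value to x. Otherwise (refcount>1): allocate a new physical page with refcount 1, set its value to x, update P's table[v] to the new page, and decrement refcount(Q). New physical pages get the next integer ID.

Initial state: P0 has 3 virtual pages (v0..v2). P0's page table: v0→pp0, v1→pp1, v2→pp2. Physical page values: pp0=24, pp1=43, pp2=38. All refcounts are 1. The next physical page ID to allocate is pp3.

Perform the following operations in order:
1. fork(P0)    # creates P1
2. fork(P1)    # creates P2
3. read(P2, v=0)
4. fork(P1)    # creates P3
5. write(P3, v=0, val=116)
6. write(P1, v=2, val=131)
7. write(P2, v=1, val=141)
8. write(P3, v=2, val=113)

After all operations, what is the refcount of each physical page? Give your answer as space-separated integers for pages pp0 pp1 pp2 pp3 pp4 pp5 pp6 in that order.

Answer: 3 3 2 1 1 1 1

Derivation:
Op 1: fork(P0) -> P1. 3 ppages; refcounts: pp0:2 pp1:2 pp2:2
Op 2: fork(P1) -> P2. 3 ppages; refcounts: pp0:3 pp1:3 pp2:3
Op 3: read(P2, v0) -> 24. No state change.
Op 4: fork(P1) -> P3. 3 ppages; refcounts: pp0:4 pp1:4 pp2:4
Op 5: write(P3, v0, 116). refcount(pp0)=4>1 -> COPY to pp3. 4 ppages; refcounts: pp0:3 pp1:4 pp2:4 pp3:1
Op 6: write(P1, v2, 131). refcount(pp2)=4>1 -> COPY to pp4. 5 ppages; refcounts: pp0:3 pp1:4 pp2:3 pp3:1 pp4:1
Op 7: write(P2, v1, 141). refcount(pp1)=4>1 -> COPY to pp5. 6 ppages; refcounts: pp0:3 pp1:3 pp2:3 pp3:1 pp4:1 pp5:1
Op 8: write(P3, v2, 113). refcount(pp2)=3>1 -> COPY to pp6. 7 ppages; refcounts: pp0:3 pp1:3 pp2:2 pp3:1 pp4:1 pp5:1 pp6:1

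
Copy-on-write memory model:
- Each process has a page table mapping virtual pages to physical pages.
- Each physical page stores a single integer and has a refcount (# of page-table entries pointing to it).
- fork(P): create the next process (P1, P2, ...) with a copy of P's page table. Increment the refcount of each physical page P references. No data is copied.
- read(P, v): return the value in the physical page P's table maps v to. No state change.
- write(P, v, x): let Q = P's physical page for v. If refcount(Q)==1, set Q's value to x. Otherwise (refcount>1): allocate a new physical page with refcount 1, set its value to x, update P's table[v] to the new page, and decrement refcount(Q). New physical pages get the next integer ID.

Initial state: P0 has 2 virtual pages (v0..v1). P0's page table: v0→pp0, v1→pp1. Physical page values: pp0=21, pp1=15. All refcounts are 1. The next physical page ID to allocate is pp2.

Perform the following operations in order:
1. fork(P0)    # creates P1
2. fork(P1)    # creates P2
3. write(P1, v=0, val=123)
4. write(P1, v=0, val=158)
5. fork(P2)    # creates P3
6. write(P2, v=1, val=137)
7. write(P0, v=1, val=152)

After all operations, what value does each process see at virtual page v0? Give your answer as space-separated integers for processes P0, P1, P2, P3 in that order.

Op 1: fork(P0) -> P1. 2 ppages; refcounts: pp0:2 pp1:2
Op 2: fork(P1) -> P2. 2 ppages; refcounts: pp0:3 pp1:3
Op 3: write(P1, v0, 123). refcount(pp0)=3>1 -> COPY to pp2. 3 ppages; refcounts: pp0:2 pp1:3 pp2:1
Op 4: write(P1, v0, 158). refcount(pp2)=1 -> write in place. 3 ppages; refcounts: pp0:2 pp1:3 pp2:1
Op 5: fork(P2) -> P3. 3 ppages; refcounts: pp0:3 pp1:4 pp2:1
Op 6: write(P2, v1, 137). refcount(pp1)=4>1 -> COPY to pp3. 4 ppages; refcounts: pp0:3 pp1:3 pp2:1 pp3:1
Op 7: write(P0, v1, 152). refcount(pp1)=3>1 -> COPY to pp4. 5 ppages; refcounts: pp0:3 pp1:2 pp2:1 pp3:1 pp4:1
P0: v0 -> pp0 = 21
P1: v0 -> pp2 = 158
P2: v0 -> pp0 = 21
P3: v0 -> pp0 = 21

Answer: 21 158 21 21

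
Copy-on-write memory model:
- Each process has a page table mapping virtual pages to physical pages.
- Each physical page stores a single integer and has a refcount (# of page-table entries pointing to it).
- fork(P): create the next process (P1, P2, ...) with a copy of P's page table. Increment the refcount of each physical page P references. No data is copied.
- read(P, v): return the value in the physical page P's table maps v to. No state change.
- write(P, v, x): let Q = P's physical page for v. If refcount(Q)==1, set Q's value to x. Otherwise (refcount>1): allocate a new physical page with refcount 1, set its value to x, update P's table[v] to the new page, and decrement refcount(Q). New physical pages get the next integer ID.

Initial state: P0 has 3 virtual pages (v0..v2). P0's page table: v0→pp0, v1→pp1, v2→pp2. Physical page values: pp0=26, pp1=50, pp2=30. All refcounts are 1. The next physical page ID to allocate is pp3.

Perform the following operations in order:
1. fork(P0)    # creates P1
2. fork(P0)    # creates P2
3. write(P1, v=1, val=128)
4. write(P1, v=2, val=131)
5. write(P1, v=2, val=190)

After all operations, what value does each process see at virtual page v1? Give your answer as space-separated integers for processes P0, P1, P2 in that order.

Answer: 50 128 50

Derivation:
Op 1: fork(P0) -> P1. 3 ppages; refcounts: pp0:2 pp1:2 pp2:2
Op 2: fork(P0) -> P2. 3 ppages; refcounts: pp0:3 pp1:3 pp2:3
Op 3: write(P1, v1, 128). refcount(pp1)=3>1 -> COPY to pp3. 4 ppages; refcounts: pp0:3 pp1:2 pp2:3 pp3:1
Op 4: write(P1, v2, 131). refcount(pp2)=3>1 -> COPY to pp4. 5 ppages; refcounts: pp0:3 pp1:2 pp2:2 pp3:1 pp4:1
Op 5: write(P1, v2, 190). refcount(pp4)=1 -> write in place. 5 ppages; refcounts: pp0:3 pp1:2 pp2:2 pp3:1 pp4:1
P0: v1 -> pp1 = 50
P1: v1 -> pp3 = 128
P2: v1 -> pp1 = 50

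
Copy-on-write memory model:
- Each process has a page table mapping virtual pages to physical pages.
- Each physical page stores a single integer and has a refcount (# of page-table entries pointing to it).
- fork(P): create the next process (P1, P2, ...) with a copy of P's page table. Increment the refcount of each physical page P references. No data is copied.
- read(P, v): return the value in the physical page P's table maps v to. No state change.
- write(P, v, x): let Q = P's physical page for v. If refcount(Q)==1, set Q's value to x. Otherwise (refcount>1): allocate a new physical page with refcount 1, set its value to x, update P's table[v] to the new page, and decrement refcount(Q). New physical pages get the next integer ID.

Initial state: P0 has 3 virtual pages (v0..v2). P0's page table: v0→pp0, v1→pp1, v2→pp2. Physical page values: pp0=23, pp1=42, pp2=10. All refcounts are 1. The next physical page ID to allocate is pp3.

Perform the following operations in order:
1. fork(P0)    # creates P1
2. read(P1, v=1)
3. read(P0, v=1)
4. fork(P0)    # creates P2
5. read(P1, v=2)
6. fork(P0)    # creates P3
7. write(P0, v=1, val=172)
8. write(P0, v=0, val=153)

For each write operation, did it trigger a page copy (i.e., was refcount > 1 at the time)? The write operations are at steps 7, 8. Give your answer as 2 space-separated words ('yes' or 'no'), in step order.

Op 1: fork(P0) -> P1. 3 ppages; refcounts: pp0:2 pp1:2 pp2:2
Op 2: read(P1, v1) -> 42. No state change.
Op 3: read(P0, v1) -> 42. No state change.
Op 4: fork(P0) -> P2. 3 ppages; refcounts: pp0:3 pp1:3 pp2:3
Op 5: read(P1, v2) -> 10. No state change.
Op 6: fork(P0) -> P3. 3 ppages; refcounts: pp0:4 pp1:4 pp2:4
Op 7: write(P0, v1, 172). refcount(pp1)=4>1 -> COPY to pp3. 4 ppages; refcounts: pp0:4 pp1:3 pp2:4 pp3:1
Op 8: write(P0, v0, 153). refcount(pp0)=4>1 -> COPY to pp4. 5 ppages; refcounts: pp0:3 pp1:3 pp2:4 pp3:1 pp4:1

yes yes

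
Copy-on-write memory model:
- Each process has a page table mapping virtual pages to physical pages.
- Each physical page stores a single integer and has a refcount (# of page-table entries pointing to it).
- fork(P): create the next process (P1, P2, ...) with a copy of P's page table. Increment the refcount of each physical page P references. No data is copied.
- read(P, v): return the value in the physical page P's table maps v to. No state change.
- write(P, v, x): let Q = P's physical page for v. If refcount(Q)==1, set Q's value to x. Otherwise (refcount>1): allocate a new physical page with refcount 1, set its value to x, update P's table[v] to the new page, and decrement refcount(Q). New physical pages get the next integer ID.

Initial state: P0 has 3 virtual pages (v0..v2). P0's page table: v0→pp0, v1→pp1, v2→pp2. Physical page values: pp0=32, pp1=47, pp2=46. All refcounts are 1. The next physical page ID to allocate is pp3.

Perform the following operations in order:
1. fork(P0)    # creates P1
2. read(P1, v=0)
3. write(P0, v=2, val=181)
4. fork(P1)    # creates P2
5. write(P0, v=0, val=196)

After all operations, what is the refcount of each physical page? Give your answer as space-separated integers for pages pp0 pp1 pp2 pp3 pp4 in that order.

Op 1: fork(P0) -> P1. 3 ppages; refcounts: pp0:2 pp1:2 pp2:2
Op 2: read(P1, v0) -> 32. No state change.
Op 3: write(P0, v2, 181). refcount(pp2)=2>1 -> COPY to pp3. 4 ppages; refcounts: pp0:2 pp1:2 pp2:1 pp3:1
Op 4: fork(P1) -> P2. 4 ppages; refcounts: pp0:3 pp1:3 pp2:2 pp3:1
Op 5: write(P0, v0, 196). refcount(pp0)=3>1 -> COPY to pp4. 5 ppages; refcounts: pp0:2 pp1:3 pp2:2 pp3:1 pp4:1

Answer: 2 3 2 1 1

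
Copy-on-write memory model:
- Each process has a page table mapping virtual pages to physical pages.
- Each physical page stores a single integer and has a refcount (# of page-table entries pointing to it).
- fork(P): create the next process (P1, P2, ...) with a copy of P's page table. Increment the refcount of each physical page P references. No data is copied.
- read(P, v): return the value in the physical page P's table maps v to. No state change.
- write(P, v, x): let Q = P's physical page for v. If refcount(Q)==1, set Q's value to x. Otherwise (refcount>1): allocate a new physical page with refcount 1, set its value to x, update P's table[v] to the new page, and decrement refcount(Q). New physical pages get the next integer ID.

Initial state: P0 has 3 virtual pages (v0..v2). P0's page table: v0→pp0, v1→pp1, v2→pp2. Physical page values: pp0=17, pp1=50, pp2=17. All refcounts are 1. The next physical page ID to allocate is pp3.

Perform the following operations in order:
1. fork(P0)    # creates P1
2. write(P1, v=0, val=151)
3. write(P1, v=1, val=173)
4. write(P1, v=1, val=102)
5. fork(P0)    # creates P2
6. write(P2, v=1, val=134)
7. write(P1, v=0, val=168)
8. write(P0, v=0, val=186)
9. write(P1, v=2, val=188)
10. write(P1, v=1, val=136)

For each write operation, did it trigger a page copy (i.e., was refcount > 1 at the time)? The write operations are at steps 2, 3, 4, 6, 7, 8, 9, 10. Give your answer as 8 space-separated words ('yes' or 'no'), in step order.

Op 1: fork(P0) -> P1. 3 ppages; refcounts: pp0:2 pp1:2 pp2:2
Op 2: write(P1, v0, 151). refcount(pp0)=2>1 -> COPY to pp3. 4 ppages; refcounts: pp0:1 pp1:2 pp2:2 pp3:1
Op 3: write(P1, v1, 173). refcount(pp1)=2>1 -> COPY to pp4. 5 ppages; refcounts: pp0:1 pp1:1 pp2:2 pp3:1 pp4:1
Op 4: write(P1, v1, 102). refcount(pp4)=1 -> write in place. 5 ppages; refcounts: pp0:1 pp1:1 pp2:2 pp3:1 pp4:1
Op 5: fork(P0) -> P2. 5 ppages; refcounts: pp0:2 pp1:2 pp2:3 pp3:1 pp4:1
Op 6: write(P2, v1, 134). refcount(pp1)=2>1 -> COPY to pp5. 6 ppages; refcounts: pp0:2 pp1:1 pp2:3 pp3:1 pp4:1 pp5:1
Op 7: write(P1, v0, 168). refcount(pp3)=1 -> write in place. 6 ppages; refcounts: pp0:2 pp1:1 pp2:3 pp3:1 pp4:1 pp5:1
Op 8: write(P0, v0, 186). refcount(pp0)=2>1 -> COPY to pp6. 7 ppages; refcounts: pp0:1 pp1:1 pp2:3 pp3:1 pp4:1 pp5:1 pp6:1
Op 9: write(P1, v2, 188). refcount(pp2)=3>1 -> COPY to pp7. 8 ppages; refcounts: pp0:1 pp1:1 pp2:2 pp3:1 pp4:1 pp5:1 pp6:1 pp7:1
Op 10: write(P1, v1, 136). refcount(pp4)=1 -> write in place. 8 ppages; refcounts: pp0:1 pp1:1 pp2:2 pp3:1 pp4:1 pp5:1 pp6:1 pp7:1

yes yes no yes no yes yes no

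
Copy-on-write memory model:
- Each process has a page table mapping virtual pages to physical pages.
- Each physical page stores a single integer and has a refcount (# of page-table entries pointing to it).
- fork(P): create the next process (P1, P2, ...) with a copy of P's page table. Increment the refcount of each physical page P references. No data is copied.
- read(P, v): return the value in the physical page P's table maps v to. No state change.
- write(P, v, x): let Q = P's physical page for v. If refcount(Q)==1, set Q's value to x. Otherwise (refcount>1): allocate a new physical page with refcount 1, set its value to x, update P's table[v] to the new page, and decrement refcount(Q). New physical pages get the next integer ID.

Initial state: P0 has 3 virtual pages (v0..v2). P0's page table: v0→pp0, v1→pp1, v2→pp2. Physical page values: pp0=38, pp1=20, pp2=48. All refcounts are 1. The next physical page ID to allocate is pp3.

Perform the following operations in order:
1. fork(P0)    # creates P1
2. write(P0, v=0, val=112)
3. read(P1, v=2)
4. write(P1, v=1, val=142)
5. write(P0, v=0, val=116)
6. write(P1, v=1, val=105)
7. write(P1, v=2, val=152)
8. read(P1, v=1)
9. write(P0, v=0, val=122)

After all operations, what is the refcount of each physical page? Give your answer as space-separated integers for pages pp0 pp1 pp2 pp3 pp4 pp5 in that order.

Op 1: fork(P0) -> P1. 3 ppages; refcounts: pp0:2 pp1:2 pp2:2
Op 2: write(P0, v0, 112). refcount(pp0)=2>1 -> COPY to pp3. 4 ppages; refcounts: pp0:1 pp1:2 pp2:2 pp3:1
Op 3: read(P1, v2) -> 48. No state change.
Op 4: write(P1, v1, 142). refcount(pp1)=2>1 -> COPY to pp4. 5 ppages; refcounts: pp0:1 pp1:1 pp2:2 pp3:1 pp4:1
Op 5: write(P0, v0, 116). refcount(pp3)=1 -> write in place. 5 ppages; refcounts: pp0:1 pp1:1 pp2:2 pp3:1 pp4:1
Op 6: write(P1, v1, 105). refcount(pp4)=1 -> write in place. 5 ppages; refcounts: pp0:1 pp1:1 pp2:2 pp3:1 pp4:1
Op 7: write(P1, v2, 152). refcount(pp2)=2>1 -> COPY to pp5. 6 ppages; refcounts: pp0:1 pp1:1 pp2:1 pp3:1 pp4:1 pp5:1
Op 8: read(P1, v1) -> 105. No state change.
Op 9: write(P0, v0, 122). refcount(pp3)=1 -> write in place. 6 ppages; refcounts: pp0:1 pp1:1 pp2:1 pp3:1 pp4:1 pp5:1

Answer: 1 1 1 1 1 1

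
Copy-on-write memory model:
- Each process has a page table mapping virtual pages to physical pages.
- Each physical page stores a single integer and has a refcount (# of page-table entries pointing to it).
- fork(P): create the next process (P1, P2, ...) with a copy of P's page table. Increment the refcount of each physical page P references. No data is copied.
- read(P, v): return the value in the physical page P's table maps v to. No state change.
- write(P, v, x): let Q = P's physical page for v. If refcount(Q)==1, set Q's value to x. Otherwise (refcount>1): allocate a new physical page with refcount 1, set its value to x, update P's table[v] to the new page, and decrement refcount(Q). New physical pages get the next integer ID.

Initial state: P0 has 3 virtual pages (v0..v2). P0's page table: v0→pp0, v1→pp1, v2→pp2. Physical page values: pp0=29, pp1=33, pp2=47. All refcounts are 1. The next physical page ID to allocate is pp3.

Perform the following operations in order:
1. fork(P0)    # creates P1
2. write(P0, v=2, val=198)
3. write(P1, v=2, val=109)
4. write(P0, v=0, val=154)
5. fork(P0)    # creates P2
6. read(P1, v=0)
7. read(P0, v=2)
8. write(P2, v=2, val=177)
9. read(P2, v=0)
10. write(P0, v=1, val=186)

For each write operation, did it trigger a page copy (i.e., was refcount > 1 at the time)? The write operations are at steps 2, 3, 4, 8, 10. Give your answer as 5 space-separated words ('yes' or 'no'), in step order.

Op 1: fork(P0) -> P1. 3 ppages; refcounts: pp0:2 pp1:2 pp2:2
Op 2: write(P0, v2, 198). refcount(pp2)=2>1 -> COPY to pp3. 4 ppages; refcounts: pp0:2 pp1:2 pp2:1 pp3:1
Op 3: write(P1, v2, 109). refcount(pp2)=1 -> write in place. 4 ppages; refcounts: pp0:2 pp1:2 pp2:1 pp3:1
Op 4: write(P0, v0, 154). refcount(pp0)=2>1 -> COPY to pp4. 5 ppages; refcounts: pp0:1 pp1:2 pp2:1 pp3:1 pp4:1
Op 5: fork(P0) -> P2. 5 ppages; refcounts: pp0:1 pp1:3 pp2:1 pp3:2 pp4:2
Op 6: read(P1, v0) -> 29. No state change.
Op 7: read(P0, v2) -> 198. No state change.
Op 8: write(P2, v2, 177). refcount(pp3)=2>1 -> COPY to pp5. 6 ppages; refcounts: pp0:1 pp1:3 pp2:1 pp3:1 pp4:2 pp5:1
Op 9: read(P2, v0) -> 154. No state change.
Op 10: write(P0, v1, 186). refcount(pp1)=3>1 -> COPY to pp6. 7 ppages; refcounts: pp0:1 pp1:2 pp2:1 pp3:1 pp4:2 pp5:1 pp6:1

yes no yes yes yes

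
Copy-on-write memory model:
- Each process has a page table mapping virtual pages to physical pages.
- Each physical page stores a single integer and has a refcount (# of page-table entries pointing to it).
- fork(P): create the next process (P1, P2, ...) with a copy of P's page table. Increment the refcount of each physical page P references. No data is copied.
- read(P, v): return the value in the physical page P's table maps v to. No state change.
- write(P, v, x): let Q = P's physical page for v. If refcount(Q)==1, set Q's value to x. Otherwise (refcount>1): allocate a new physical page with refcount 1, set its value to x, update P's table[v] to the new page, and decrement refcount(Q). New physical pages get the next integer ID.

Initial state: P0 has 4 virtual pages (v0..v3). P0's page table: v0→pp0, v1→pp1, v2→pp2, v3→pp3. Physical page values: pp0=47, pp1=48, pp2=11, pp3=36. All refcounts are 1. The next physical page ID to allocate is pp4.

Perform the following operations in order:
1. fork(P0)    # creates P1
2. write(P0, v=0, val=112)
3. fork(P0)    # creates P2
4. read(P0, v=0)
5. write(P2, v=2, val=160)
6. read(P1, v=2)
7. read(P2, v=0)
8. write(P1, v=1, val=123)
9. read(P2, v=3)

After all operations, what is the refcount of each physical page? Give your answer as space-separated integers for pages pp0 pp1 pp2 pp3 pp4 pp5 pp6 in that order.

Answer: 1 2 2 3 2 1 1

Derivation:
Op 1: fork(P0) -> P1. 4 ppages; refcounts: pp0:2 pp1:2 pp2:2 pp3:2
Op 2: write(P0, v0, 112). refcount(pp0)=2>1 -> COPY to pp4. 5 ppages; refcounts: pp0:1 pp1:2 pp2:2 pp3:2 pp4:1
Op 3: fork(P0) -> P2. 5 ppages; refcounts: pp0:1 pp1:3 pp2:3 pp3:3 pp4:2
Op 4: read(P0, v0) -> 112. No state change.
Op 5: write(P2, v2, 160). refcount(pp2)=3>1 -> COPY to pp5. 6 ppages; refcounts: pp0:1 pp1:3 pp2:2 pp3:3 pp4:2 pp5:1
Op 6: read(P1, v2) -> 11. No state change.
Op 7: read(P2, v0) -> 112. No state change.
Op 8: write(P1, v1, 123). refcount(pp1)=3>1 -> COPY to pp6. 7 ppages; refcounts: pp0:1 pp1:2 pp2:2 pp3:3 pp4:2 pp5:1 pp6:1
Op 9: read(P2, v3) -> 36. No state change.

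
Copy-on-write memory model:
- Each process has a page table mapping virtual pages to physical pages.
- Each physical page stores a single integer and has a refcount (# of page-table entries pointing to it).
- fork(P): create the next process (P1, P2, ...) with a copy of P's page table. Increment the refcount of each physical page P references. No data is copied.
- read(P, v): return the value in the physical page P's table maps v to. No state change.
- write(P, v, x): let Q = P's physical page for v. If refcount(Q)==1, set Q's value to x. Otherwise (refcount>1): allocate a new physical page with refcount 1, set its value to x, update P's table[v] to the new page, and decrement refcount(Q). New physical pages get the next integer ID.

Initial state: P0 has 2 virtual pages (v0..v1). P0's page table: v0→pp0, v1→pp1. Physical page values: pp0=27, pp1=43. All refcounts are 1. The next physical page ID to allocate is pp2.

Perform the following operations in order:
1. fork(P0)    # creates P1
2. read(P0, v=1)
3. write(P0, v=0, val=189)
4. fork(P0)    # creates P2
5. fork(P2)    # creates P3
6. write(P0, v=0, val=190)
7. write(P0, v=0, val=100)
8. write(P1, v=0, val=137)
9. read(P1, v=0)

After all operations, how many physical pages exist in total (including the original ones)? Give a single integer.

Answer: 4

Derivation:
Op 1: fork(P0) -> P1. 2 ppages; refcounts: pp0:2 pp1:2
Op 2: read(P0, v1) -> 43. No state change.
Op 3: write(P0, v0, 189). refcount(pp0)=2>1 -> COPY to pp2. 3 ppages; refcounts: pp0:1 pp1:2 pp2:1
Op 4: fork(P0) -> P2. 3 ppages; refcounts: pp0:1 pp1:3 pp2:2
Op 5: fork(P2) -> P3. 3 ppages; refcounts: pp0:1 pp1:4 pp2:3
Op 6: write(P0, v0, 190). refcount(pp2)=3>1 -> COPY to pp3. 4 ppages; refcounts: pp0:1 pp1:4 pp2:2 pp3:1
Op 7: write(P0, v0, 100). refcount(pp3)=1 -> write in place. 4 ppages; refcounts: pp0:1 pp1:4 pp2:2 pp3:1
Op 8: write(P1, v0, 137). refcount(pp0)=1 -> write in place. 4 ppages; refcounts: pp0:1 pp1:4 pp2:2 pp3:1
Op 9: read(P1, v0) -> 137. No state change.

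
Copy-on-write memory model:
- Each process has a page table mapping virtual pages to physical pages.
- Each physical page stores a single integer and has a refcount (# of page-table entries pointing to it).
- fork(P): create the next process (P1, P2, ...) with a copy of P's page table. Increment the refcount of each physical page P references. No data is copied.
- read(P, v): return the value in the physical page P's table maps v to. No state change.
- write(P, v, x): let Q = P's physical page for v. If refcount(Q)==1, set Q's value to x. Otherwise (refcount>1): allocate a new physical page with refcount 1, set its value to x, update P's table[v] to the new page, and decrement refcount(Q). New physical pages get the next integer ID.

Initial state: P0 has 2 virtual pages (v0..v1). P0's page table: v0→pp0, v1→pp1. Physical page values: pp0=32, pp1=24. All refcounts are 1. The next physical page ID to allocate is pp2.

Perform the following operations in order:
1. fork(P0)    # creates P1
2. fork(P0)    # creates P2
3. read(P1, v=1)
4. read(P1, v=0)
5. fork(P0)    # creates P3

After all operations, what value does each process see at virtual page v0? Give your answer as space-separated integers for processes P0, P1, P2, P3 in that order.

Op 1: fork(P0) -> P1. 2 ppages; refcounts: pp0:2 pp1:2
Op 2: fork(P0) -> P2. 2 ppages; refcounts: pp0:3 pp1:3
Op 3: read(P1, v1) -> 24. No state change.
Op 4: read(P1, v0) -> 32. No state change.
Op 5: fork(P0) -> P3. 2 ppages; refcounts: pp0:4 pp1:4
P0: v0 -> pp0 = 32
P1: v0 -> pp0 = 32
P2: v0 -> pp0 = 32
P3: v0 -> pp0 = 32

Answer: 32 32 32 32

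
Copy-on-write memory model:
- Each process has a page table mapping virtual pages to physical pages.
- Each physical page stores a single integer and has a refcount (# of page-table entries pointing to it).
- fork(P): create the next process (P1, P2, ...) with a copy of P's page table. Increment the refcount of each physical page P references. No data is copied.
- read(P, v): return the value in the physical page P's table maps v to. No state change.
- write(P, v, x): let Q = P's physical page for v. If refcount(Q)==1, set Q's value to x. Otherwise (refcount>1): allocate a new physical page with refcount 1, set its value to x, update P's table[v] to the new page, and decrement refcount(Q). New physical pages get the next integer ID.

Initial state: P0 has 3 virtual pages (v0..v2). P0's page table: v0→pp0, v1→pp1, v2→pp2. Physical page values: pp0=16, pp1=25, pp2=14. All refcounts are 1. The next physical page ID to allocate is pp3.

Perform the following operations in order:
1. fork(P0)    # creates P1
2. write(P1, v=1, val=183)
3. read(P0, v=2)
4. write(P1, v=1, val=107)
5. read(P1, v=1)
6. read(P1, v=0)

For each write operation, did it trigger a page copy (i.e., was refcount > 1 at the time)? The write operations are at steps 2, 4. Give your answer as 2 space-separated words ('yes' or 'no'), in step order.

Op 1: fork(P0) -> P1. 3 ppages; refcounts: pp0:2 pp1:2 pp2:2
Op 2: write(P1, v1, 183). refcount(pp1)=2>1 -> COPY to pp3. 4 ppages; refcounts: pp0:2 pp1:1 pp2:2 pp3:1
Op 3: read(P0, v2) -> 14. No state change.
Op 4: write(P1, v1, 107). refcount(pp3)=1 -> write in place. 4 ppages; refcounts: pp0:2 pp1:1 pp2:2 pp3:1
Op 5: read(P1, v1) -> 107. No state change.
Op 6: read(P1, v0) -> 16. No state change.

yes no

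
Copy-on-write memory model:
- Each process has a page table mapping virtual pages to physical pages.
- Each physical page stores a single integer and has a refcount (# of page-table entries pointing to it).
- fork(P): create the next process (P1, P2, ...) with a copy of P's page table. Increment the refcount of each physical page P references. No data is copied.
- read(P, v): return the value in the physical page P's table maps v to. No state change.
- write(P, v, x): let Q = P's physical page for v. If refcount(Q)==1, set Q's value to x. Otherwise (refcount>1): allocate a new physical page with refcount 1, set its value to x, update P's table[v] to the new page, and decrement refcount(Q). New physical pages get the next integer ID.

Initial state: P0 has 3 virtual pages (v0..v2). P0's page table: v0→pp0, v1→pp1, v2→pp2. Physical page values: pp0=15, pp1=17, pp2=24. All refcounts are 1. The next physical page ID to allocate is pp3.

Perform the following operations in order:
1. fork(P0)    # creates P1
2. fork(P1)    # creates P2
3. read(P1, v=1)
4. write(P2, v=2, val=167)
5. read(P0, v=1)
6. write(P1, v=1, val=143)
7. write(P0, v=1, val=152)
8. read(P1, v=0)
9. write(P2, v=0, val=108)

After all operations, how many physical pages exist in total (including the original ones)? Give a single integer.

Answer: 7

Derivation:
Op 1: fork(P0) -> P1. 3 ppages; refcounts: pp0:2 pp1:2 pp2:2
Op 2: fork(P1) -> P2. 3 ppages; refcounts: pp0:3 pp1:3 pp2:3
Op 3: read(P1, v1) -> 17. No state change.
Op 4: write(P2, v2, 167). refcount(pp2)=3>1 -> COPY to pp3. 4 ppages; refcounts: pp0:3 pp1:3 pp2:2 pp3:1
Op 5: read(P0, v1) -> 17. No state change.
Op 6: write(P1, v1, 143). refcount(pp1)=3>1 -> COPY to pp4. 5 ppages; refcounts: pp0:3 pp1:2 pp2:2 pp3:1 pp4:1
Op 7: write(P0, v1, 152). refcount(pp1)=2>1 -> COPY to pp5. 6 ppages; refcounts: pp0:3 pp1:1 pp2:2 pp3:1 pp4:1 pp5:1
Op 8: read(P1, v0) -> 15. No state change.
Op 9: write(P2, v0, 108). refcount(pp0)=3>1 -> COPY to pp6. 7 ppages; refcounts: pp0:2 pp1:1 pp2:2 pp3:1 pp4:1 pp5:1 pp6:1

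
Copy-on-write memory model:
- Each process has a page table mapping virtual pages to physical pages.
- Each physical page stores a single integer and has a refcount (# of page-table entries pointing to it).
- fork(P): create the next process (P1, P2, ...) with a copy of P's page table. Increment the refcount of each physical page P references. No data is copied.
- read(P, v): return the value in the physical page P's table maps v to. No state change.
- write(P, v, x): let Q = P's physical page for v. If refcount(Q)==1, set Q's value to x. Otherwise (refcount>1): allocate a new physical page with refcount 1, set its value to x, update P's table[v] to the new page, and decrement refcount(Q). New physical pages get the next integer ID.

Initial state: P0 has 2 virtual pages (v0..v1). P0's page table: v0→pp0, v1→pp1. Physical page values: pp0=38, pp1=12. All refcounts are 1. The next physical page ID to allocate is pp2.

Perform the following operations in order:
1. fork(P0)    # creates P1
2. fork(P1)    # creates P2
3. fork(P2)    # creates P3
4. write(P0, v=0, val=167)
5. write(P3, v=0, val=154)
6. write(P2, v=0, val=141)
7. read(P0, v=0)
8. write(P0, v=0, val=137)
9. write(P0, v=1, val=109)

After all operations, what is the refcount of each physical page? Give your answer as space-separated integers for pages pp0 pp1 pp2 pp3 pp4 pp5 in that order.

Answer: 1 3 1 1 1 1

Derivation:
Op 1: fork(P0) -> P1. 2 ppages; refcounts: pp0:2 pp1:2
Op 2: fork(P1) -> P2. 2 ppages; refcounts: pp0:3 pp1:3
Op 3: fork(P2) -> P3. 2 ppages; refcounts: pp0:4 pp1:4
Op 4: write(P0, v0, 167). refcount(pp0)=4>1 -> COPY to pp2. 3 ppages; refcounts: pp0:3 pp1:4 pp2:1
Op 5: write(P3, v0, 154). refcount(pp0)=3>1 -> COPY to pp3. 4 ppages; refcounts: pp0:2 pp1:4 pp2:1 pp3:1
Op 6: write(P2, v0, 141). refcount(pp0)=2>1 -> COPY to pp4. 5 ppages; refcounts: pp0:1 pp1:4 pp2:1 pp3:1 pp4:1
Op 7: read(P0, v0) -> 167. No state change.
Op 8: write(P0, v0, 137). refcount(pp2)=1 -> write in place. 5 ppages; refcounts: pp0:1 pp1:4 pp2:1 pp3:1 pp4:1
Op 9: write(P0, v1, 109). refcount(pp1)=4>1 -> COPY to pp5. 6 ppages; refcounts: pp0:1 pp1:3 pp2:1 pp3:1 pp4:1 pp5:1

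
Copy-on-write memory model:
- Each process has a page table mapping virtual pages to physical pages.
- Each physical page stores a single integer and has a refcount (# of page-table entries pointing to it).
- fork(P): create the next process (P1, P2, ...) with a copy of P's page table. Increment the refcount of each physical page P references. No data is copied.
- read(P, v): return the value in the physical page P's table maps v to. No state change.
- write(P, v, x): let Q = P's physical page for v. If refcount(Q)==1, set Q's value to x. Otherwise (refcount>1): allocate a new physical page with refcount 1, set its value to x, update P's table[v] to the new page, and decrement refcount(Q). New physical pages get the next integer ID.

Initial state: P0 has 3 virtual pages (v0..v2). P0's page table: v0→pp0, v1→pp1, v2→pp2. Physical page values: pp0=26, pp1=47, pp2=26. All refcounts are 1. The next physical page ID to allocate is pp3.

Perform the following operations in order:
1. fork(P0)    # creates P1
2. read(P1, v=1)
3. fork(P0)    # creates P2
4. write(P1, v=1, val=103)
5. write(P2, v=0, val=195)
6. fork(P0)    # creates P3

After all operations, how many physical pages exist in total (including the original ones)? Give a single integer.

Op 1: fork(P0) -> P1. 3 ppages; refcounts: pp0:2 pp1:2 pp2:2
Op 2: read(P1, v1) -> 47. No state change.
Op 3: fork(P0) -> P2. 3 ppages; refcounts: pp0:3 pp1:3 pp2:3
Op 4: write(P1, v1, 103). refcount(pp1)=3>1 -> COPY to pp3. 4 ppages; refcounts: pp0:3 pp1:2 pp2:3 pp3:1
Op 5: write(P2, v0, 195). refcount(pp0)=3>1 -> COPY to pp4. 5 ppages; refcounts: pp0:2 pp1:2 pp2:3 pp3:1 pp4:1
Op 6: fork(P0) -> P3. 5 ppages; refcounts: pp0:3 pp1:3 pp2:4 pp3:1 pp4:1

Answer: 5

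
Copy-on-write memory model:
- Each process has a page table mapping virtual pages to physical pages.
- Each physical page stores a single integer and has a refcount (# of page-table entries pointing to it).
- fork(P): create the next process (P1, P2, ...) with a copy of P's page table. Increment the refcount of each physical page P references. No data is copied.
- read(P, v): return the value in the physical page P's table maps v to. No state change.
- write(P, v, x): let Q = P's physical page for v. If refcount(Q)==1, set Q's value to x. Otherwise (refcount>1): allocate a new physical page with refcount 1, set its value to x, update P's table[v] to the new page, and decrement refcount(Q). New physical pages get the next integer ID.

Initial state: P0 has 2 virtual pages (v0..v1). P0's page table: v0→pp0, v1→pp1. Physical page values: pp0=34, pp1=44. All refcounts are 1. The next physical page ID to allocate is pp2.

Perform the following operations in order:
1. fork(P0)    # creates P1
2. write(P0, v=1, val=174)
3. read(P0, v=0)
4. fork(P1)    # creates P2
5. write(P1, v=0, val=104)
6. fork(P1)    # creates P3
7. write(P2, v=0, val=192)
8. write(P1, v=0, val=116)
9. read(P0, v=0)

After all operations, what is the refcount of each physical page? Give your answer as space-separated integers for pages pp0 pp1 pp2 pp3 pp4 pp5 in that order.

Op 1: fork(P0) -> P1. 2 ppages; refcounts: pp0:2 pp1:2
Op 2: write(P0, v1, 174). refcount(pp1)=2>1 -> COPY to pp2. 3 ppages; refcounts: pp0:2 pp1:1 pp2:1
Op 3: read(P0, v0) -> 34. No state change.
Op 4: fork(P1) -> P2. 3 ppages; refcounts: pp0:3 pp1:2 pp2:1
Op 5: write(P1, v0, 104). refcount(pp0)=3>1 -> COPY to pp3. 4 ppages; refcounts: pp0:2 pp1:2 pp2:1 pp3:1
Op 6: fork(P1) -> P3. 4 ppages; refcounts: pp0:2 pp1:3 pp2:1 pp3:2
Op 7: write(P2, v0, 192). refcount(pp0)=2>1 -> COPY to pp4. 5 ppages; refcounts: pp0:1 pp1:3 pp2:1 pp3:2 pp4:1
Op 8: write(P1, v0, 116). refcount(pp3)=2>1 -> COPY to pp5. 6 ppages; refcounts: pp0:1 pp1:3 pp2:1 pp3:1 pp4:1 pp5:1
Op 9: read(P0, v0) -> 34. No state change.

Answer: 1 3 1 1 1 1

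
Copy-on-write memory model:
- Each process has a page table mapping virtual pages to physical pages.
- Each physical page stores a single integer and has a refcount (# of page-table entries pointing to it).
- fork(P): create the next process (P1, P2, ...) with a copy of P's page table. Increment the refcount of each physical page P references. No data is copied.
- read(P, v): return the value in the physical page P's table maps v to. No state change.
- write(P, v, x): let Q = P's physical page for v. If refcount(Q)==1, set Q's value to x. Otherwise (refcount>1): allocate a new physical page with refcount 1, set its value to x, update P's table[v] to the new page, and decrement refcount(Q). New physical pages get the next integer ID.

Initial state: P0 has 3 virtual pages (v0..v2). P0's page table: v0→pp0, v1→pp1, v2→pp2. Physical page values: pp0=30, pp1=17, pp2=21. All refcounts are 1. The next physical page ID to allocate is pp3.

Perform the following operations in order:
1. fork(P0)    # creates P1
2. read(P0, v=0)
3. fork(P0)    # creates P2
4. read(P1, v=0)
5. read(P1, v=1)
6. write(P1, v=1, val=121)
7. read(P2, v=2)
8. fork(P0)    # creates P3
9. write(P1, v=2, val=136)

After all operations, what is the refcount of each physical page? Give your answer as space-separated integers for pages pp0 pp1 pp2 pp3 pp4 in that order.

Answer: 4 3 3 1 1

Derivation:
Op 1: fork(P0) -> P1. 3 ppages; refcounts: pp0:2 pp1:2 pp2:2
Op 2: read(P0, v0) -> 30. No state change.
Op 3: fork(P0) -> P2. 3 ppages; refcounts: pp0:3 pp1:3 pp2:3
Op 4: read(P1, v0) -> 30. No state change.
Op 5: read(P1, v1) -> 17. No state change.
Op 6: write(P1, v1, 121). refcount(pp1)=3>1 -> COPY to pp3. 4 ppages; refcounts: pp0:3 pp1:2 pp2:3 pp3:1
Op 7: read(P2, v2) -> 21. No state change.
Op 8: fork(P0) -> P3. 4 ppages; refcounts: pp0:4 pp1:3 pp2:4 pp3:1
Op 9: write(P1, v2, 136). refcount(pp2)=4>1 -> COPY to pp4. 5 ppages; refcounts: pp0:4 pp1:3 pp2:3 pp3:1 pp4:1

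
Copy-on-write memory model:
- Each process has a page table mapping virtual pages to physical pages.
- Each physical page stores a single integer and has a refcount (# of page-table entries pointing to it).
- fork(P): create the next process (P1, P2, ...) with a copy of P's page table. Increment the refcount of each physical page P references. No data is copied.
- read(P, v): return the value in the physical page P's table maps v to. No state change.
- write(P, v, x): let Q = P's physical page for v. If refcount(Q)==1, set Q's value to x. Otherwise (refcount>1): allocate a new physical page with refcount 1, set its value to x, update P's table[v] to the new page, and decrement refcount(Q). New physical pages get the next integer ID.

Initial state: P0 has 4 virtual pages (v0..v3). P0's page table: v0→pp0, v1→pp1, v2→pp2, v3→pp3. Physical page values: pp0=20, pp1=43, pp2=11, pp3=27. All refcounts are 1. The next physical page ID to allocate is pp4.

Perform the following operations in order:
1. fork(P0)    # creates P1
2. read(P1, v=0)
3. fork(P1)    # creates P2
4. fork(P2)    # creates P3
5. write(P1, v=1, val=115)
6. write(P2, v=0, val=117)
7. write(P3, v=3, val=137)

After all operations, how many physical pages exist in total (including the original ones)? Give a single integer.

Answer: 7

Derivation:
Op 1: fork(P0) -> P1. 4 ppages; refcounts: pp0:2 pp1:2 pp2:2 pp3:2
Op 2: read(P1, v0) -> 20. No state change.
Op 3: fork(P1) -> P2. 4 ppages; refcounts: pp0:3 pp1:3 pp2:3 pp3:3
Op 4: fork(P2) -> P3. 4 ppages; refcounts: pp0:4 pp1:4 pp2:4 pp3:4
Op 5: write(P1, v1, 115). refcount(pp1)=4>1 -> COPY to pp4. 5 ppages; refcounts: pp0:4 pp1:3 pp2:4 pp3:4 pp4:1
Op 6: write(P2, v0, 117). refcount(pp0)=4>1 -> COPY to pp5. 6 ppages; refcounts: pp0:3 pp1:3 pp2:4 pp3:4 pp4:1 pp5:1
Op 7: write(P3, v3, 137). refcount(pp3)=4>1 -> COPY to pp6. 7 ppages; refcounts: pp0:3 pp1:3 pp2:4 pp3:3 pp4:1 pp5:1 pp6:1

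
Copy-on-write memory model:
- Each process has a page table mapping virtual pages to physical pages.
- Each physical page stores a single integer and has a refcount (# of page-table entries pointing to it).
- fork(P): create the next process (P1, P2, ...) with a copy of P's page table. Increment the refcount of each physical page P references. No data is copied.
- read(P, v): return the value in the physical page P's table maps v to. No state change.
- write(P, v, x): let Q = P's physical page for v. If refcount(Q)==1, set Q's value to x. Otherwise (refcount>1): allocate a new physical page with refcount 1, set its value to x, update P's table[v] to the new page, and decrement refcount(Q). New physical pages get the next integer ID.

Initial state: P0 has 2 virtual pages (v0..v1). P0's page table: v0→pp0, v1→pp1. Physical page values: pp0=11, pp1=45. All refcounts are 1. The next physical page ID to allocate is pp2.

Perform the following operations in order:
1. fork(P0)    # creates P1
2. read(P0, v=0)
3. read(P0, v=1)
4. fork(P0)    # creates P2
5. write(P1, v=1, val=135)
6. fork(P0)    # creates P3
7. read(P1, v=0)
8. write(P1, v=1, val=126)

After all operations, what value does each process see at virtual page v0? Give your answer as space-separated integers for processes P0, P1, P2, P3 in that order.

Answer: 11 11 11 11

Derivation:
Op 1: fork(P0) -> P1. 2 ppages; refcounts: pp0:2 pp1:2
Op 2: read(P0, v0) -> 11. No state change.
Op 3: read(P0, v1) -> 45. No state change.
Op 4: fork(P0) -> P2. 2 ppages; refcounts: pp0:3 pp1:3
Op 5: write(P1, v1, 135). refcount(pp1)=3>1 -> COPY to pp2. 3 ppages; refcounts: pp0:3 pp1:2 pp2:1
Op 6: fork(P0) -> P3. 3 ppages; refcounts: pp0:4 pp1:3 pp2:1
Op 7: read(P1, v0) -> 11. No state change.
Op 8: write(P1, v1, 126). refcount(pp2)=1 -> write in place. 3 ppages; refcounts: pp0:4 pp1:3 pp2:1
P0: v0 -> pp0 = 11
P1: v0 -> pp0 = 11
P2: v0 -> pp0 = 11
P3: v0 -> pp0 = 11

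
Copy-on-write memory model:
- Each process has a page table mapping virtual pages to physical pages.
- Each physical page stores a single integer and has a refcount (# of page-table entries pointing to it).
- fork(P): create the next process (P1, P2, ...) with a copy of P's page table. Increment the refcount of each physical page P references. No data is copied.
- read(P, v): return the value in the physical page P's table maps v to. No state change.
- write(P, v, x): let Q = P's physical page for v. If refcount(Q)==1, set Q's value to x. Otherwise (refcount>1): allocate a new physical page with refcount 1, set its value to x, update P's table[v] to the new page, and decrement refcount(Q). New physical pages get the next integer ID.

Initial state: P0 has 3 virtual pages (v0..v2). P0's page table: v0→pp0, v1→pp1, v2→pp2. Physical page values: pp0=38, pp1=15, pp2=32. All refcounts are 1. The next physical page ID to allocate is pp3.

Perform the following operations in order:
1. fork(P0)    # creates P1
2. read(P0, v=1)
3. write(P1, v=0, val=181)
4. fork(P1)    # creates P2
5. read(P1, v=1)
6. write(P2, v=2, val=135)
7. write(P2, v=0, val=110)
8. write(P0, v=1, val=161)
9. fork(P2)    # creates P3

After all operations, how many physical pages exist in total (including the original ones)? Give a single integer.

Op 1: fork(P0) -> P1. 3 ppages; refcounts: pp0:2 pp1:2 pp2:2
Op 2: read(P0, v1) -> 15. No state change.
Op 3: write(P1, v0, 181). refcount(pp0)=2>1 -> COPY to pp3. 4 ppages; refcounts: pp0:1 pp1:2 pp2:2 pp3:1
Op 4: fork(P1) -> P2. 4 ppages; refcounts: pp0:1 pp1:3 pp2:3 pp3:2
Op 5: read(P1, v1) -> 15. No state change.
Op 6: write(P2, v2, 135). refcount(pp2)=3>1 -> COPY to pp4. 5 ppages; refcounts: pp0:1 pp1:3 pp2:2 pp3:2 pp4:1
Op 7: write(P2, v0, 110). refcount(pp3)=2>1 -> COPY to pp5. 6 ppages; refcounts: pp0:1 pp1:3 pp2:2 pp3:1 pp4:1 pp5:1
Op 8: write(P0, v1, 161). refcount(pp1)=3>1 -> COPY to pp6. 7 ppages; refcounts: pp0:1 pp1:2 pp2:2 pp3:1 pp4:1 pp5:1 pp6:1
Op 9: fork(P2) -> P3. 7 ppages; refcounts: pp0:1 pp1:3 pp2:2 pp3:1 pp4:2 pp5:2 pp6:1

Answer: 7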